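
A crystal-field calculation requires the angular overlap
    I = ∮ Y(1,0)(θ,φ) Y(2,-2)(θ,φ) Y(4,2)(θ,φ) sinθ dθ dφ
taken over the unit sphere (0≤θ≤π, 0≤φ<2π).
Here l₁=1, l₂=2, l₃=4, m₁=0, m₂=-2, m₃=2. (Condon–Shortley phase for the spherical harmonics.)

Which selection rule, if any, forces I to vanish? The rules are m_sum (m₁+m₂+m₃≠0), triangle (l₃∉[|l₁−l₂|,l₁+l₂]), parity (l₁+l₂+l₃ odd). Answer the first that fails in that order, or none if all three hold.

triangle

Σmᵢ = 0  ✓
l₃∈[|l₁−l₂|,l₁+l₂]=[1,3], have l₃=4  ✗
Σlᵢ = 7 ⇒ odd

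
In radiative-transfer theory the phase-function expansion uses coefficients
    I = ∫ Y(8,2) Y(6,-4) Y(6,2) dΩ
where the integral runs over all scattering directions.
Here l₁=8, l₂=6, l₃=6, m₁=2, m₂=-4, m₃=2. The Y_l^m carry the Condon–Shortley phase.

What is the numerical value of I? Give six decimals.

m-sum 0 ✓  L=20 even ✓  2≤6≤14 ✓
Π(2lᵢ+1) = 17×13×13 = 2873
triangle coeff Δ(8,6,6) = 1/1309458150
Σ_t [2,6]: t=2:+1/49766400 t=3:−1/3110400 t=4:+1/1327104 t=5:−1/3110400 t=6:+1/49766400 = 1/6635520
(3j)²=350/46189 [(8 6 6; 0 0 0)], sign=+1
Σ_t [0,2]: t=0:+1/232243200 t=1:−1/21772800 t=2:+1/19906560 = 1/116121600
(3j)²=48/46189 [(8 6 6; 2 -4 2)], sign=+1
⇒ 4πI² = 16800/742577
I = (+1)√(16800/742577/(4π)) = 0.04243058

0.042431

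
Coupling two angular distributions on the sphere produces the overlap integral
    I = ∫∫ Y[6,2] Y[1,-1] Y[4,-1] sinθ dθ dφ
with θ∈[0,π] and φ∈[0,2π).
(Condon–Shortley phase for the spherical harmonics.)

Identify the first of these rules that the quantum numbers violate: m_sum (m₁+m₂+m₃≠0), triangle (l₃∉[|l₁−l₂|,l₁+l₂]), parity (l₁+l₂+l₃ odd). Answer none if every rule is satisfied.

azimuthal sum: 2 − 1 − 1 = 0  ✓
5 ≤ 4 ≤ 7 (triangle on l)  ✗
L = 6 + 1 + 4 = 11 (odd)

triangle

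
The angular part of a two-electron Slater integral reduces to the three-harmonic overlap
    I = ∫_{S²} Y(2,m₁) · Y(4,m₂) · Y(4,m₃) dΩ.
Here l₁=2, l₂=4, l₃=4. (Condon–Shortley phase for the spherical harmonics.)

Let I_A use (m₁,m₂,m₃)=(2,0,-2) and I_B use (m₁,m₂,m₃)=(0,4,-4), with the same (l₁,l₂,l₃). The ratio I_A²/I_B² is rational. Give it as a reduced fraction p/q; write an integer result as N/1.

Same 2,4,4: normalisation and zero-m 3j drop out of the ratio.
A: Δ: 2! 2! 6! / 11! → 1/13860; sum: t=0:+1/192 = 1/192; 3j²(2 4 4; 2 0 -2) = Δ·Π!·Σ² = 3/77  (sign +1)
B: Δ: 2! 2! 6! / 11! → 1/13860; sum: t=2:+1/2880 = 1/2880; 3j²(2 4 4; 0 4 -4) = Δ·Π!·Σ² = 28/495  (sign +1)
I_A²/I_B² = (3/77)/(28/495) = 135/196

135/196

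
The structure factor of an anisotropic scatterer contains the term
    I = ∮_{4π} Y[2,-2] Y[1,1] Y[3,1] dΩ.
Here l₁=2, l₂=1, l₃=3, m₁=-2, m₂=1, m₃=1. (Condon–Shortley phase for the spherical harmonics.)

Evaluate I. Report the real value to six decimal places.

Rules hold: Σm=0, L=6 even, 1≤3≤3.
N = 5·3·7 = 105
Δ = 0!·4!·2!/7! = 1/105
Racah Σ t=0..0: t=0:+1/4 = 1/4
⇒ 3j(2 1 3; 0 0 0)² = 3/35, sgn -1
Racah Σ t=0..0: t=0:+1/48 = 1/48
⇒ 3j(2 1 3; -2 1 1)² = 1/105, sgn +1
4πI² = N·(3j₀)²·(3jₘ)² = 3/35
I = -1·√(0.0857143/4π) = -0.08258890

-0.082589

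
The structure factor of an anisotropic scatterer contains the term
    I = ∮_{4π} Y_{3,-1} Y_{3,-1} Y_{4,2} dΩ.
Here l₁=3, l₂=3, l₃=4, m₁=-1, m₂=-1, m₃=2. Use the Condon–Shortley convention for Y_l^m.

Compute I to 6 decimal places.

m-sum 0 ✓  L=10 even ✓  0≤4≤6 ✓
Π(2lᵢ+1) = 7×7×9 = 441
triangle coeff Δ(3,3,4) = 1/34650
Σ_t [0,2]: t=0:+1/72 t=1:−1/16 t=2:+1/72 = -5/144
(3j)²=2/77 [(3 3 4; 0 0 0)], sign=-1
Σ_t [0,2]: t=0:+1/192 t=1:−1/36 t=2:+1/192 = -5/288
(3j)²=20/693 [(3 3 4; -1 -1 2)], sign=-1
⇒ 4πI² = 40/121
I = (+1)√(40/121/(4π)) = 0.16219310

0.162193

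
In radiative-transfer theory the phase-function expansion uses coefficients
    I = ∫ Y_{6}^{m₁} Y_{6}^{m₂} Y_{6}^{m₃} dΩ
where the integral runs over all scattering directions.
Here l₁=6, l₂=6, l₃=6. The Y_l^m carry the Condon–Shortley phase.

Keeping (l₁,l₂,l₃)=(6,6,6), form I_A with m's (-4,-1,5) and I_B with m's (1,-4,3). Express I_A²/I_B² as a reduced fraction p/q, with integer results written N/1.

Shared (l₁,l₂,l₃)=(6,6,6): N and (l;000)² cancel in I_A²/I_B².
A: Δ = 6!·6!·6!/19! = 1/325909584; Racah Σ t=4..5: t=4:+1/4147200 t=5:−1/10368000 = 1/6912000; ⇒ 3j(6 6 6; -4 -1 5)² = 189/16796, sgn -1
B: Δ = 6!·6!·6!/19! = 1/325909584; Racah Σ t=0..2: t=0:+1/4147200 t=1:−1/691200 t=2:+1/1244160 = -1/2488320; ⇒ 3j(6 6 6; 1 -4 3)² = 875/184756, sgn +1
I_A²/I_B² = (189/16796)/(875/184756) = 297/125

297/125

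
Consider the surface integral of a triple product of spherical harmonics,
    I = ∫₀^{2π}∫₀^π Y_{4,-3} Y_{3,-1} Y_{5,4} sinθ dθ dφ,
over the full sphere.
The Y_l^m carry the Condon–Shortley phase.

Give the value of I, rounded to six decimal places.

m-sum 0 ✓  L=12 even ✓  1≤5≤7 ✓
Π(2lᵢ+1) = 9×7×11 = 693
triangle coeff Δ(4,3,5) = 1/180180
Σ_t [0,2]: t=0:+1/576 t=1:−1/144 t=2:+1/576 = -1/288
(3j)²=20/1001 [(4 3 5; 0 0 0)], sign=+1
Σ_t [1,2]: t=1:−1/4320 t=2:+1/5760 = -1/17280
(3j)²=7/4290 [(4 3 5; -3 -1 4)], sign=+1
⇒ 4πI² = 42/1859
I = (+1)√(42/1859/(4π)) = 0.04240138

0.042401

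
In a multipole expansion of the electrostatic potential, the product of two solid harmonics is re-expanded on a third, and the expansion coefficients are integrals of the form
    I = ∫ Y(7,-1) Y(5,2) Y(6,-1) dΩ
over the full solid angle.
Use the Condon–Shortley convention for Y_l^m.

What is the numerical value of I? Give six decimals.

Rules hold: Σm=0, L=18 even, 2≤6≤12.
N = 15·11·13 = 2145
Δ = 6!·8!·4!/19! = 1/174594420
Racah Σ t=1..5: t=1:−1/4147200 t=2:+1/207360 t=3:−1/82944 t=4:+1/207360 t=5:−1/4147200 = -1/345600
⇒ 3j(7 5 6; 0 0 0)² = 420/46189, sgn -1
Racah Σ t=3..6: t=3:−1/622080 t=4:+1/165888 t=5:−1/345600 t=6:+1/6220800 = 7/4147200
⇒ 3j(7 5 6; -1 2 -1)² = 2401/277134, sgn -1
4πI² = N·(3j₀)²·(3jₘ)² = 2521050/14919047
I = +1·√(0.168982/4π) = 0.11596188

0.115962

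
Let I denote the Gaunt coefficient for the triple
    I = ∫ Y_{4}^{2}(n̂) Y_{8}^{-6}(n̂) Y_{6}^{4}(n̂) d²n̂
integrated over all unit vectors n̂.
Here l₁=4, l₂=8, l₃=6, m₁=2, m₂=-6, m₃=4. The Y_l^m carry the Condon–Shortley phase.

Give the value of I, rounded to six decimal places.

0.133505

m-sum 0 ✓  L=18 even ✓  4≤6≤12 ✓
Π(2lᵢ+1) = 9×17×13 = 1989
triangle coeff Δ(4,8,6) = 1/23279256
Σ_t [2,4]: t=2:+1/1658880 t=3:−1/518400 t=4:+1/1658880 = -1/1382400
(3j)²=504/46189 [(4 8 6; 0 0 0)], sign=-1
Σ_t [0,2]: t=0:+1/116121600 t=1:−1/43545600 t=2:+1/348364800 = -1/87091200
(3j)²=10/969 [(4 8 6; 2 -6 4)], sign=-1
⇒ 4πI² = 15120/67507
I = (+1)√(15120/67507/(4π)) = 0.13350470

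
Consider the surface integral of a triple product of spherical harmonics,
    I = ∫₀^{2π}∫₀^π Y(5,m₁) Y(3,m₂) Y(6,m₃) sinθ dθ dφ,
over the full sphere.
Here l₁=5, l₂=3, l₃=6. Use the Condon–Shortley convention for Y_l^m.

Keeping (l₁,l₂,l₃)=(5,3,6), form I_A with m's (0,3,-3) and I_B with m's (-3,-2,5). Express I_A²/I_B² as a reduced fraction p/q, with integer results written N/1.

l's match ⇒ only the (l;m) 3-j factors differ between A and B.
A: triangle coeff Δ(5,3,6) = 1/675675; Σ_t [2,2]: t=2:+1/34560 = 1/34560; (3j)²=4/143 [(5 3 6; 0 3 -3)], sign=-1
B: triangle coeff Δ(5,3,6) = 1/675675; Σ_t [0,1]: t=0:+1/483840 t=1:−1/120960 = -1/161280; (3j)²=2/91 [(5 3 6; -3 -2 5)], sign=+1
I_A²/I_B² = (4/143)/(2/91) = 14/11

14/11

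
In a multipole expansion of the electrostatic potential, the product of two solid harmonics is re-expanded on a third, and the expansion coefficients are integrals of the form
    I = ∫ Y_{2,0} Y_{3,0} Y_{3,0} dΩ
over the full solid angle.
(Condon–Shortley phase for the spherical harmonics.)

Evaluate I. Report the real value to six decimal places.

m-sum 0 ✓  L=8 even ✓  1≤3≤5 ✓
Π(2lᵢ+1) = 5×7×7 = 245
triangle coeff Δ(2,3,3) = 1/3780
Σ_t [0,2]: t=0:+1/24 t=1:−1/4 t=2:+1/24 = -1/6
(3j)²=4/105 [(2 3 3; 0 0 0)], sign=+1
(m-triple is (0,0,0) — same symbol as above.)
⇒ 4πI² = 16/45
I = (+1)√(16/45/(4π)) = 0.16820883

0.168209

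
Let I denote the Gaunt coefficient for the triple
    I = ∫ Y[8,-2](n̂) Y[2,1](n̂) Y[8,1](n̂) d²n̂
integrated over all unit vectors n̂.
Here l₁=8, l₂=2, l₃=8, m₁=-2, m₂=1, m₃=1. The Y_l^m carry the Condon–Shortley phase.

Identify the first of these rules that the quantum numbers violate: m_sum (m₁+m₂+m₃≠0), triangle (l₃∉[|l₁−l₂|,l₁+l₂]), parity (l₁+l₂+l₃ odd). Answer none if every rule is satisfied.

none

m₁+m₂+m₃ = -2 + 1 + 1 = 0  ✓
triangle: |8−2|=6 ≤ l₃=8 ≤ 8+2=10  ✓
parity: l₁+l₂+l₃ = 18 is even  ✓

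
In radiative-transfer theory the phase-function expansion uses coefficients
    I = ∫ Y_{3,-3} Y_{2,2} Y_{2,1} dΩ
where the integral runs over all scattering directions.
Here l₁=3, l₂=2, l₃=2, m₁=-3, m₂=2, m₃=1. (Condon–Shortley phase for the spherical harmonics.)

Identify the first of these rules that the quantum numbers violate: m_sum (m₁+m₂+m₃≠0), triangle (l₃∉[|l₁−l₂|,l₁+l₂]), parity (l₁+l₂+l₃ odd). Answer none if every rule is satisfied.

m₁+m₂+m₃ = -3 + 2 + 1 = 0  ✓
triangle: |3−2|=1 ≤ l₃=2 ≤ 3+2=5  ✓
parity: l₁+l₂+l₃ = 7 is odd  ✗

parity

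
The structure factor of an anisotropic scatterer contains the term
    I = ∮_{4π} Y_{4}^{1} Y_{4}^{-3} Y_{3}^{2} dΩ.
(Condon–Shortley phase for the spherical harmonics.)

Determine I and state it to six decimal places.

Σlᵢ=11 odd — θ-integrand is odd under cosθ→−cosθ; I=0

0.000000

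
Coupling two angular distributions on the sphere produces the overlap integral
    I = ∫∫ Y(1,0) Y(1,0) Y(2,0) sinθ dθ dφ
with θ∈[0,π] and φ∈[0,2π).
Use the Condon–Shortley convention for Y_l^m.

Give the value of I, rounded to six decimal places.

0.252313

Rules hold: Σm=0, L=4 even, 0≤2≤2.
N = 3·3·5 = 45
Δ = 0!·2!·2!/5! = 1/30
Racah Σ t=0..0: t=0:+1/1 = 1/1
⇒ 3j(1 1 2; 0 0 0)² = 2/15, sgn +1
(m-triple is (0,0,0) — same symbol as above.)
4πI² = N·(3j₀)²·(3jₘ)² = 4/5
I = +1·√(0.8/4π) = 0.25231325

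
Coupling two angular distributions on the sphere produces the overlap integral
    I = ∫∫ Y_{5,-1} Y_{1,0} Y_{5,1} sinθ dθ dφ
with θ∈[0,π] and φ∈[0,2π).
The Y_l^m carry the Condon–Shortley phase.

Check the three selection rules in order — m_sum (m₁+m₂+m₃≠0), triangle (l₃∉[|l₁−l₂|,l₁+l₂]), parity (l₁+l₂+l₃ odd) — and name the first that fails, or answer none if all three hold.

parity

azimuthal sum: -1 + 0 + 1 = 0  ✓
4 ≤ 5 ≤ 6 (triangle on l)  ✓
L = 5 + 1 + 5 = 11 (odd)  ✗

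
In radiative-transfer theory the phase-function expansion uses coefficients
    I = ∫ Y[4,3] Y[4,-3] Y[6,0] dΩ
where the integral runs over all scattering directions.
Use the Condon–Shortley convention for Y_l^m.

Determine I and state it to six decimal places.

-0.120915

Checks pass: Σm=0; 14 even; l₃=6∈[0,8].
(2·4+1)(2·4+1)(2·6+1) = 1053
Δ: 2! 6! 6! / 15! → 1/1261260
sum: t=0:+1/4608 t=1:−1/1296 t=2:+1/4608 = -7/20736
3j²(4 4 6; 0 0 0) = Δ·Π!·Σ² = 20/1287  (sign -1)
sum: t=0:+1/28800 t=1:−1/518400 = 17/518400
3j²(4 4 6; 3 -3 0) = Δ·Π!·Σ² = 289/25740  (sign +1)
combine: 4πI² = 1053·20/1287·289/25740 = 289/1573
take √, sign -1: I = -0.12091485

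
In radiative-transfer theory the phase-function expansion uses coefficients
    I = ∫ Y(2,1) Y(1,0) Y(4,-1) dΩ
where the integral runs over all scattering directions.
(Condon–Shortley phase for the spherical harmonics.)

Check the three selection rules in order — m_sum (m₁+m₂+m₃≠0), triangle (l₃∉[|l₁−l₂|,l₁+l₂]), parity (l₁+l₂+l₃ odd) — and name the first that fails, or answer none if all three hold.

azimuthal sum: 1 + 0 − 1 = 0  ✓
1 ≤ 4 ≤ 3 (triangle on l)  ✗
L = 2 + 1 + 4 = 7 (odd)

triangle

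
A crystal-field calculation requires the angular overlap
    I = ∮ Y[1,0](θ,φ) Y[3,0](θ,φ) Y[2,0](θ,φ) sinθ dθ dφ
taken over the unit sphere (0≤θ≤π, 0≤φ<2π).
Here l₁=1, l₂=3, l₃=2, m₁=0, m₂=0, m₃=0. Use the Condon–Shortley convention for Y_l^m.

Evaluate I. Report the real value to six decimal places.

0.247767

Checks pass: Σm=0; 6 even; l₃=2∈[2,4].
(2·1+1)(2·3+1)(2·2+1) = 105
Δ: 2! 0! 4! / 7! → 1/105
sum: t=1:−1/4 = -1/4
3j²(1 3 2; 0 0 0) = Δ·Π!·Σ² = 3/35  (sign -1)
(m-triple is (0,0,0) — same symbol as above.)
combine: 4πI² = 105·3/35·3/35 = 27/35
take √, sign +1: I = 0.24776670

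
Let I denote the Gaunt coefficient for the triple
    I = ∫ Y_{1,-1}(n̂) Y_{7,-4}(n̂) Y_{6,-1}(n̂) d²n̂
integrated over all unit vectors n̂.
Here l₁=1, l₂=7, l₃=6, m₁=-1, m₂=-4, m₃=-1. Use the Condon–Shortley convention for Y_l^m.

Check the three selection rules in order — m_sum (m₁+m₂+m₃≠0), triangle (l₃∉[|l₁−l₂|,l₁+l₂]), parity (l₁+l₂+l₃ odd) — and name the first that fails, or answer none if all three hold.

m_sum

m₁+m₂+m₃ = -1 − 4 − 1 = -6  ✗
triangle: |1−7|=6 ≤ l₃=6 ≤ 1+7=8
parity: l₁+l₂+l₃ = 14 is even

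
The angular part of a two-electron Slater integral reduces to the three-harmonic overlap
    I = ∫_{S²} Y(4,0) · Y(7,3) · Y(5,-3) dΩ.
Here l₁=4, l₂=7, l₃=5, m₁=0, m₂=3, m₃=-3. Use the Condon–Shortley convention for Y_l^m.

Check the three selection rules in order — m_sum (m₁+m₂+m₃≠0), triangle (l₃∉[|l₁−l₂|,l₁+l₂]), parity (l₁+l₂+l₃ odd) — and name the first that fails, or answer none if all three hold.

none

azimuthal sum: 0 + 3 − 3 = 0  ✓
3 ≤ 5 ≤ 11 (triangle on l)  ✓
L = 4 + 7 + 5 = 16 (even)  ✓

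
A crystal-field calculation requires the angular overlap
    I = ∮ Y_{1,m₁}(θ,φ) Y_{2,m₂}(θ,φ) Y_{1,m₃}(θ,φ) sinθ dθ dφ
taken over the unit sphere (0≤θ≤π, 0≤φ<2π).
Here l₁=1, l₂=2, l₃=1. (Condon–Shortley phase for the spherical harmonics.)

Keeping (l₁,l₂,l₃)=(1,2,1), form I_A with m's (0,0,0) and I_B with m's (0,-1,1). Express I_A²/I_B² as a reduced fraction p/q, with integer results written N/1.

4/3

Shared (l₁,l₂,l₃)=(1,2,1): N and (l;000)² cancel in I_A²/I_B².
A: Δ = 2!·0!·2!/5! = 1/30; Racah Σ t=1..1: t=1:−1/1 = -1/1; ⇒ 3j(1 2 1; 0 0 0)² = 2/15, sgn +1
B: Δ = 2!·0!·2!/5! = 1/30; Racah Σ t=1..1: t=1:−1/2 = -1/2; ⇒ 3j(1 2 1; 0 -1 1)² = 1/10, sgn -1
I_A²/I_B² = (2/15)/(1/10) = 4/3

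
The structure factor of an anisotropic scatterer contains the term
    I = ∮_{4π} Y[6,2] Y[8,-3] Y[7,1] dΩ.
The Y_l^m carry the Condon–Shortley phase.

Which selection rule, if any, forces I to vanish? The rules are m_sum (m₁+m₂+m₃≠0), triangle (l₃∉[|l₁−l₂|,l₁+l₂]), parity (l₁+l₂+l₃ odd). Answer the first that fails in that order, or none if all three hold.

azimuthal sum: 2 − 3 + 1 = 0  ✓
2 ≤ 7 ≤ 14 (triangle on l)  ✓
L = 6 + 8 + 7 = 21 (odd)  ✗

parity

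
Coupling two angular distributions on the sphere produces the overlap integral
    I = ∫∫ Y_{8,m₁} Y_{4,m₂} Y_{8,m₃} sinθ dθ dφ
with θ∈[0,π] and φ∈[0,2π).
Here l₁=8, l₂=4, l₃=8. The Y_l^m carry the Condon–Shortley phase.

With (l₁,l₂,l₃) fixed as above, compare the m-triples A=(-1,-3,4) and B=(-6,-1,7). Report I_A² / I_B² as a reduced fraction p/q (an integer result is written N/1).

l's match ⇒ only the (l;m) 3-j factors differ between A and B.
A: triangle coeff Δ(8,4,8) = 1/185175900; Σ_t [0,1]: t=0:+1/313528320 t=1:−1/139345920 = -1/250822656; (3j)²=1375/151164 [(8 4 8; -1 -3 4)], sign=-1
B: triangle coeff Δ(8,4,8) = 1/185175900; Σ_t [2,3]: t=2:+1/11496038400 t=3:−1/5748019200 = -1/11496038400; (3j)²=13/1938 [(8 4 8; -6 -1 7)], sign=+1
I_A²/I_B² = (1375/151164)/(13/1938) = 1375/1014

1375/1014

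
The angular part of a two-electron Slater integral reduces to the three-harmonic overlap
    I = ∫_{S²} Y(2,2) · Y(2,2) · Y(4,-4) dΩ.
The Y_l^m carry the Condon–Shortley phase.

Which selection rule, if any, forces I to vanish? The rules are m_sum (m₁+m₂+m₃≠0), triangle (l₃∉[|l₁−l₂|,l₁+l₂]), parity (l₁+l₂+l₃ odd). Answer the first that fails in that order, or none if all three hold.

none

Σmᵢ = 0  ✓
l₃∈[|l₁−l₂|,l₁+l₂]=[0,4], have l₃=4  ✓
Σlᵢ = 8 ⇒ even  ✓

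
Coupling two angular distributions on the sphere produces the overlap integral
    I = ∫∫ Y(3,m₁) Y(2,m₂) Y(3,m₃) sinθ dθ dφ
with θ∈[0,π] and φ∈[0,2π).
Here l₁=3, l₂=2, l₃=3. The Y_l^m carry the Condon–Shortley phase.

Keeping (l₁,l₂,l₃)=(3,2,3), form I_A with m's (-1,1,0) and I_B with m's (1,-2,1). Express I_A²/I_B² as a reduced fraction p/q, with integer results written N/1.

Shared (l₁,l₂,l₃)=(3,2,3): N and (l;000)² cancel in I_A²/I_B².
A: Δ = 2!·4!·2!/9! = 1/3780; Racah Σ t=1..2: t=1:−1/12 t=2:+1/8 = 1/24; ⇒ 3j(3 2 3; -1 1 0)² = 1/210, sgn -1
B: Δ = 2!·4!·2!/9! = 1/3780; Racah Σ t=0..0: t=0:+1/16 = 1/16; ⇒ 3j(3 2 3; 1 -2 1)² = 2/35, sgn +1
I_A²/I_B² = (1/210)/(2/35) = 1/12

1/12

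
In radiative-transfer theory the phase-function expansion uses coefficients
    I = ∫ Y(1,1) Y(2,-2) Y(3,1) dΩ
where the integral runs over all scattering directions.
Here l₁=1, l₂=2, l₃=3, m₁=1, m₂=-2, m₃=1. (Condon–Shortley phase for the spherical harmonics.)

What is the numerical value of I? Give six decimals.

m-sum 0 ✓  L=6 even ✓  1≤3≤3 ✓
Π(2lᵢ+1) = 3×5×7 = 105
triangle coeff Δ(1,2,3) = 1/105
Σ_t [0,0]: t=0:+1/4 = 1/4
(3j)²=3/35 [(1 2 3; 0 0 0)], sign=-1
Σ_t [0,0]: t=0:+1/48 = 1/48
(3j)²=1/105 [(1 2 3; 1 -2 1)], sign=+1
⇒ 4πI² = 3/35
I = (-1)√(3/35/(4π)) = -0.08258890

-0.082589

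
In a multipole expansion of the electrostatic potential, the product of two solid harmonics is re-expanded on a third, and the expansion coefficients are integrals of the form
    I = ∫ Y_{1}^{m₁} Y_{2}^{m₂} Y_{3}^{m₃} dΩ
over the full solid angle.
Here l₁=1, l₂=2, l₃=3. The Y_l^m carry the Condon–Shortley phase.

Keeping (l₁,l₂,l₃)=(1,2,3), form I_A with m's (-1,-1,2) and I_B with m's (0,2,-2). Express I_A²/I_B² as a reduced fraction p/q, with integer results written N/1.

2/1

Shared (l₁,l₂,l₃)=(1,2,3): N and (l;000)² cancel in I_A²/I_B².
A: Δ = 0!·2!·4!/7! = 1/105; Racah Σ t=0..0: t=0:+1/12 = 1/12; ⇒ 3j(1 2 3; -1 -1 2)² = 2/21, sgn -1
B: Δ = 0!·2!·4!/7! = 1/105; Racah Σ t=0..0: t=0:+1/24 = 1/24; ⇒ 3j(1 2 3; 0 2 -2)² = 1/21, sgn -1
I_A²/I_B² = (2/21)/(1/21) = 2/1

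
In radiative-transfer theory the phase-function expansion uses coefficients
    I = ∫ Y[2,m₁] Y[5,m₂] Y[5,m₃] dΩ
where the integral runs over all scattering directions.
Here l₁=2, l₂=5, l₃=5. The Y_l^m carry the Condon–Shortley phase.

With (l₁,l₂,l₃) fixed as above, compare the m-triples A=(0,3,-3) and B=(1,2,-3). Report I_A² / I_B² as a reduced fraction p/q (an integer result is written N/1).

l's match ⇒ only the (l;m) 3-j factors differ between A and B.
A: triangle coeff Δ(2,5,5) = 1/38610; Σ_t [0,2]: t=0:+1/161280 t=1:−1/5040 t=2:+1/5760 = -1/53760; (3j)²=1/4290 [(2 5 5; 0 3 -3)], sign=-1
B: triangle coeff Δ(2,5,5) = 1/38610; Σ_t [0,1]: t=0:+1/10080 t=1:−1/2880 = -1/4032; (3j)²=10/429 [(2 5 5; 1 2 -3)], sign=-1
I_A²/I_B² = (1/4290)/(10/429) = 1/100

1/100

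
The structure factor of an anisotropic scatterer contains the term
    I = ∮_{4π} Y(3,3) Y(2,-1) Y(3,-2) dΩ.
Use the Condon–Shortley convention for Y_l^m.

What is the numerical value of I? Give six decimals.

-0.210261

Checks pass: Σm=0; 8 even; l₃=3∈[1,5].
(2·3+1)(2·2+1)(2·3+1) = 245
Δ: 2! 4! 2! / 9! → 1/3780
sum: t=0:+1/24 t=1:−1/4 t=2:+1/24 = -1/6
3j²(3 2 3; 0 0 0) = Δ·Π!·Σ² = 4/105  (sign +1)
sum: t=0:+1/48 = 1/48
3j²(3 2 3; 3 -1 -2) = Δ·Π!·Σ² = 5/84  (sign -1)
combine: 4πI² = 245·4/105·5/84 = 5/9
take √, sign -1: I = -0.21026104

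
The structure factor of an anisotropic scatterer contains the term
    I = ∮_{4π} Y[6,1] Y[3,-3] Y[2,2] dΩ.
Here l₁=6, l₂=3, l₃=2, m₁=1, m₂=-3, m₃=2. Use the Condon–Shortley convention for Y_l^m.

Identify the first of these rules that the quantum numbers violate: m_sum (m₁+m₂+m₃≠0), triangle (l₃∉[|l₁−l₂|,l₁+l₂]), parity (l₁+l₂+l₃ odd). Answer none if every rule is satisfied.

triangle

m₁+m₂+m₃ = 1 − 3 + 2 = 0  ✓
triangle: |6−3|=3 ≤ l₃=2 ≤ 6+3=9  ✗
parity: l₁+l₂+l₃ = 11 is odd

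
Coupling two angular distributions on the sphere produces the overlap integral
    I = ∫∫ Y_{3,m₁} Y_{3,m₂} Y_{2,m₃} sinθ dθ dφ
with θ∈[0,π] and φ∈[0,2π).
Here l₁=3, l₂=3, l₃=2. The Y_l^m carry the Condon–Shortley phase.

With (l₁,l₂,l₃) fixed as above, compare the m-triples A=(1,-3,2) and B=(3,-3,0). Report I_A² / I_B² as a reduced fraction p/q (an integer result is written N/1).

Shared (l₁,l₂,l₃)=(3,3,2): N and (l;000)² cancel in I_A²/I_B².
A: Δ = 4!·2!·2!/9! = 1/3780; Racah Σ t=0..0: t=0:+1/96 = 1/96; ⇒ 3j(3 3 2; 1 -3 2)² = 1/42, sgn +1
B: Δ = 4!·2!·2!/9! = 1/3780; Racah Σ t=0..0: t=0:+1/96 = 1/96; ⇒ 3j(3 3 2; 3 -3 0)² = 5/84, sgn +1
I_A²/I_B² = (1/42)/(5/84) = 2/5

2/5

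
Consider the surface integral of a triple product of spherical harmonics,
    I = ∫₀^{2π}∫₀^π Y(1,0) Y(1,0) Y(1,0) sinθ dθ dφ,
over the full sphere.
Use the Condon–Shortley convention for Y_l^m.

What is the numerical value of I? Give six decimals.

0.000000

L=3 odd ⇒ parity kills the (l;000) factor ⇒ I = 0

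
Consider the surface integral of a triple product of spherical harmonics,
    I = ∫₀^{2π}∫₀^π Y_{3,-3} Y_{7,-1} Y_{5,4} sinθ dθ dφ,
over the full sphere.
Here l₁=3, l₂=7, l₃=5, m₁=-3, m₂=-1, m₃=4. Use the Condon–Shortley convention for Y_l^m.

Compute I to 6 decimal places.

Σlᵢ=15 odd — θ-integrand is odd under cosθ→−cosθ; I=0

0.000000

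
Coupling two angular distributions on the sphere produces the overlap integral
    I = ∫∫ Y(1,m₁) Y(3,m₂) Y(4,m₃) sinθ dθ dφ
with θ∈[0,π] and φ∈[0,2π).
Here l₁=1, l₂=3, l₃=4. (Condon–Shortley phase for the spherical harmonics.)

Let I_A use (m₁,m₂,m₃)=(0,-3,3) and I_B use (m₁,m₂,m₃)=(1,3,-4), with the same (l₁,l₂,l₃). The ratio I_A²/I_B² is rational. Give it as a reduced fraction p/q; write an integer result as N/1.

l's match ⇒ only the (l;m) 3-j factors differ between A and B.
A: triangle coeff Δ(1,3,4) = 1/252; Σ_t [0,0]: t=0:+1/720 = 1/720; (3j)²=1/36 [(1 3 4; 0 -3 3)], sign=-1
B: triangle coeff Δ(1,3,4) = 1/252; Σ_t [0,0]: t=0:+1/1440 = 1/1440; (3j)²=1/9 [(1 3 4; 1 3 -4)], sign=+1
I_A²/I_B² = (1/36)/(1/9) = 1/4

1/4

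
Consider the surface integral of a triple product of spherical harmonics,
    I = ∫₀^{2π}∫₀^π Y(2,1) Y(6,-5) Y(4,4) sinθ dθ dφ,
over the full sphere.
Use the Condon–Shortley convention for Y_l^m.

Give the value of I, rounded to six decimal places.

-0.204295

Checks pass: Σm=0; 12 even; l₃=4∈[4,8].
(2·2+1)(2·6+1)(2·4+1) = 585
Δ: 4! 0! 8! / 13! → 1/6435
sum: t=2:+1/2304 = 1/2304
3j²(2 6 4; 0 0 0) = Δ·Π!·Σ² = 5/143  (sign +1)
sum: t=1:−1/241920 = -1/241920
3j²(2 6 4; 1 -5 4) = Δ·Π!·Σ² = 1/39  (sign -1)
combine: 4πI² = 585·5/143·1/39 = 75/143
take √, sign -1: I = -0.20429497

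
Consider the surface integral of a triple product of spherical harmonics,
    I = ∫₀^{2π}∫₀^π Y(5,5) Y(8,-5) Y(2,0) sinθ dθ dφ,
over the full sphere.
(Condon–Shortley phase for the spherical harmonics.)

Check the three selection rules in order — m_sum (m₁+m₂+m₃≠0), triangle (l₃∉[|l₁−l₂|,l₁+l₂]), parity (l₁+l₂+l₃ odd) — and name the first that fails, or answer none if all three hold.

triangle

m₁+m₂+m₃ = 5 − 5 + 0 = 0  ✓
triangle: |5−8|=3 ≤ l₃=2 ≤ 5+8=13  ✗
parity: l₁+l₂+l₃ = 15 is odd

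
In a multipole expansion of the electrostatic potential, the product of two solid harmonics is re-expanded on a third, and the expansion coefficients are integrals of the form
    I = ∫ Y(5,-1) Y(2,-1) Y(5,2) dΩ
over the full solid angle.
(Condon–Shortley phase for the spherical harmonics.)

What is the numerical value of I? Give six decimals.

0.104819

Rules hold: Σm=0, L=12 even, 3≤5≤7.
N = 11·5·11 = 605
Δ = 2!·8!·2!/13! = 1/38610
Racah Σ t=0..2: t=0:+1/2880 t=1:−1/576 t=2:+1/2880 = -1/960
⇒ 3j(5 2 5; 0 0 0)² = 10/429, sgn +1
Racah Σ t=0..1: t=0:+1/2880 t=1:−1/1440 = -1/2880
⇒ 3j(5 2 5; -1 -1 2)² = 7/715, sgn +1
4πI² = N·(3j₀)²·(3jₘ)² = 70/507
I = +1·√(0.138067/4π) = 0.10481902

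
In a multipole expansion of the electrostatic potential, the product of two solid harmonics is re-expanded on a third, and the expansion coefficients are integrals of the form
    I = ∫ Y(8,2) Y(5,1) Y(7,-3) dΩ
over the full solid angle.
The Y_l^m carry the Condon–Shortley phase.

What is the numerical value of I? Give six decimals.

Checks pass: Σm=0; 20 even; l₃=7∈[3,13].
(2·8+1)(2·5+1)(2·7+1) = 2805
Δ: 6! 10! 4! / 21! → 1/814773960
sum: t=1:−1/87091200 t=2:+1/4976640 t=3:−1/2073600 t=4:+1/4976640 t=5:−1/87091200 = -1/9676800
3j²(8 5 7; 0 0 0) = Δ·Π!·Σ² = 360/46189  (sign +1)
sum: t=2:+1/19906560 t=3:−1/6531840 t=4:+1/15482880 t=5:−1/261273600 t=6:+1/62705664000 = -377/8957952000
3j²(8 5 7; 2 1 -3) = Δ·Π!·Σ² = 10933/1279080  (sign -1)
combine: 4πI² = 2805·360/46189·10933/1279080 = 12615/67507
take √, sign -1: I = -0.12194508

-0.121945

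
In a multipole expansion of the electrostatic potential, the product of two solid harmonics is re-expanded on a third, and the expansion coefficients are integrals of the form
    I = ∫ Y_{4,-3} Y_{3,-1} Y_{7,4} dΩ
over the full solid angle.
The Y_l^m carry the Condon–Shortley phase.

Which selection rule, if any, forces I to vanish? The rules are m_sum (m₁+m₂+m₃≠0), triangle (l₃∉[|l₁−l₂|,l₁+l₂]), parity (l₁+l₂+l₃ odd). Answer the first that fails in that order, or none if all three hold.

none

azimuthal sum: -3 − 1 + 4 = 0  ✓
1 ≤ 7 ≤ 7 (triangle on l)  ✓
L = 4 + 3 + 7 = 14 (even)  ✓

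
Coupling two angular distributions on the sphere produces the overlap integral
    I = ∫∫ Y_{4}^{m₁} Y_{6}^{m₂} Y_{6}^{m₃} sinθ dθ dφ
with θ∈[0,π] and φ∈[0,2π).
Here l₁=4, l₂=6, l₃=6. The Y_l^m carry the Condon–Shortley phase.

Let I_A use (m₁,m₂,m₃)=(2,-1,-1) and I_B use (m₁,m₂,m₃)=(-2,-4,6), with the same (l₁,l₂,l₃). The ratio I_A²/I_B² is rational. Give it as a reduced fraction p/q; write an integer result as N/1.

Shared (l₁,l₂,l₃)=(4,6,6): N and (l;000)² cancel in I_A²/I_B².
A: Δ = 4!·4!·8!/17! = 1/15315300; Racah Σ t=0..2: t=0:+1/69120 t=1:−1/20736 t=2:+1/69120 = -1/51840; ⇒ 3j(4 6 6; 2 -1 -1)² = 280/21879, sgn +1
B: Δ = 4!·4!·8!/17! = 1/15315300; Racah Σ t=2..2: t=2:+1/3870720 = 1/3870720; ⇒ 3j(4 6 6; -2 -4 6)² = 135/6188, sgn +1
I_A²/I_B² = (280/21879)/(135/6188) = 1568/2673

1568/2673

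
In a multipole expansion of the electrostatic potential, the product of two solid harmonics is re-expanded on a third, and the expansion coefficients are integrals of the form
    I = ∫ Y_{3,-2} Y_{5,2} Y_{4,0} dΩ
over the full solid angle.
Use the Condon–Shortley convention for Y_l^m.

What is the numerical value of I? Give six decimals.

Checks pass: Σm=0; 12 even; l₃=4∈[2,8].
(2·3+1)(2·5+1)(2·4+1) = 693
Δ: 4! 2! 6! / 13! → 1/180180
sum: t=1:−1/576 t=2:+1/144 t=3:−1/576 = 1/288
3j²(3 5 4; 0 0 0) = Δ·Π!·Σ² = 20/1001  (sign +1)
sum: t=3:−1/576 t=4:+1/864 = -1/1728
3j²(3 5 4; -2 2 0) = Δ·Π!·Σ² = 5/1287  (sign -1)
combine: 4πI² = 693·20/1001·5/1287 = 100/1859
take √, sign -1: I = -0.06542675

-0.065427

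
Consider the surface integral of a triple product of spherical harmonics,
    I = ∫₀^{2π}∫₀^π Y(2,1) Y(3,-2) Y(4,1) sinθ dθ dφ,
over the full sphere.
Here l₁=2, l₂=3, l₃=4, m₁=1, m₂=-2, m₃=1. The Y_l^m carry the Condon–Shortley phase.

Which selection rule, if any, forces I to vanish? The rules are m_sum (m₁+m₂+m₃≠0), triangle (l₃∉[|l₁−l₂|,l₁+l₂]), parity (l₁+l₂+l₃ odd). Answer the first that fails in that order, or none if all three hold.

m₁+m₂+m₃ = 1 − 2 + 1 = 0  ✓
triangle: |2−3|=1 ≤ l₃=4 ≤ 2+3=5  ✓
parity: l₁+l₂+l₃ = 9 is odd  ✗

parity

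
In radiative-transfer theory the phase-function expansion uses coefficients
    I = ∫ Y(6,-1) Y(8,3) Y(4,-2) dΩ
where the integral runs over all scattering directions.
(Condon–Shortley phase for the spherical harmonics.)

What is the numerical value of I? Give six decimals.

Rules hold: Σm=0, L=18 even, 2≤4≤14.
N = 13·17·9 = 1989
Δ = 10!·2!·6!/19! = 1/23279256
Racah Σ t=4..6: t=4:+1/1658880 t=5:−1/518400 t=6:+1/1658880 = -1/1382400
⇒ 3j(6 8 4; 0 0 0)² = 504/46189, sgn -1
Racah Σ t=5..7: t=5:−1/20736000 t=6:+1/2073600 t=7:−1/2903040 = 13/145152000
⇒ 3j(6 8 4; -1 3 -2)² = 13/9044, sgn +1
4πI² = N·(3j₀)²·(3jₘ)² = 2106/67507
I = -1·√(0.0311968/4π) = -0.04982529

-0.049825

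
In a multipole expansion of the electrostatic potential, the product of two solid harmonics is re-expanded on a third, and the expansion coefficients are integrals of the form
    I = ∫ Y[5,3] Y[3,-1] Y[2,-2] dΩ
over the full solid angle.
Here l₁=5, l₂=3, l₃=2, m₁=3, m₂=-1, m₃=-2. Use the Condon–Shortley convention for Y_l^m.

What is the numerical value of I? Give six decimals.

-0.200476

m-sum 0 ✓  L=10 even ✓  2≤2≤8 ✓
Π(2lᵢ+1) = 11×7×5 = 385
triangle coeff Δ(5,3,2) = 1/2310
Σ_t [3,3]: t=3:−1/144 = -1/144
(3j)²=10/231 [(5 3 2; 0 0 0)], sign=-1
Σ_t [2,2]: t=2:+1/1152 = 1/1152
(3j)²=1/33 [(5 3 2; 3 -1 -2)], sign=+1
⇒ 4πI² = 50/99
I = (-1)√(50/99/(4π)) = -0.20047604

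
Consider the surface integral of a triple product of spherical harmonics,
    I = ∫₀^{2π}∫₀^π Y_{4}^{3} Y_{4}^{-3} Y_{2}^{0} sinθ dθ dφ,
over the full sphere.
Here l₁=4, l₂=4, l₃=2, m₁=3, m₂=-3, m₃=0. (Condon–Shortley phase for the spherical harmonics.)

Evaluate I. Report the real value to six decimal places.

0.057344

m-sum 0 ✓  L=10 even ✓  0≤2≤8 ✓
Π(2lᵢ+1) = 9×9×5 = 405
triangle coeff Δ(4,4,2) = 1/13860
Σ_t [2,4]: t=2:+1/192 t=3:−1/36 t=4:+1/192 = -5/288
(3j)²=20/693 [(4 4 2; 0 0 0)], sign=-1
Σ_t [0,1]: t=0:+1/720 t=1:−1/480 = -1/1440
(3j)²=7/1980 [(4 4 2; 3 -3 0)], sign=-1
⇒ 4πI² = 5/121
I = (+1)√(5/121/(4π)) = 0.05734392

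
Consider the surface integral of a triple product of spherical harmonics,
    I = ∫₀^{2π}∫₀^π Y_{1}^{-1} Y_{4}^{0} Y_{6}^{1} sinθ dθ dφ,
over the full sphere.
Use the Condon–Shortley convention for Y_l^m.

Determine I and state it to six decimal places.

triangle: need 3≤l₃≤5, have 6; I=0

0.000000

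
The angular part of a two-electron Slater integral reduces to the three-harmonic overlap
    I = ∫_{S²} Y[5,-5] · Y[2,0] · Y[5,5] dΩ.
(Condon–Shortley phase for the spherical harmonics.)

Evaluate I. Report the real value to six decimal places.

0.242609

Checks pass: Σm=0; 12 even; l₃=5∈[3,7].
(2·5+1)(2·2+1)(2·5+1) = 605
Δ: 2! 8! 2! / 13! → 1/38610
sum: t=0:+1/2880 t=1:−1/576 t=2:+1/2880 = -1/960
3j²(5 2 5; 0 0 0) = Δ·Π!·Σ² = 10/429  (sign +1)
sum: t=2:+1/161280 = 1/161280
3j²(5 2 5; -5 0 5) = Δ·Π!·Σ² = 15/286  (sign +1)
combine: 4πI² = 605·10/429·15/286 = 125/169
take √, sign +1: I = 0.24260890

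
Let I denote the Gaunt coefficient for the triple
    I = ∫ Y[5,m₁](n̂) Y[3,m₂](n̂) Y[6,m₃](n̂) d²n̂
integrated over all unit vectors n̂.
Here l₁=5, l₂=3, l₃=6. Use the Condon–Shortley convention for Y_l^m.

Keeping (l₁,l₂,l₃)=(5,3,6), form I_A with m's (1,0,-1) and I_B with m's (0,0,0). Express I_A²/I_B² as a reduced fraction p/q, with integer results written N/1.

Shared (l₁,l₂,l₃)=(5,3,6): N and (l;000)² cancel in I_A²/I_B².
A: Δ = 2!·8!·4!/15! = 1/675675; Racah Σ t=0..2: t=0:+1/6912 t=1:−1/2880 t=2:+1/17280 = -1/6912; ⇒ 3j(5 3 6; 1 0 -1)² = 5/429, sgn +1
B: Δ = 2!·8!·4!/15! = 1/675675; Racah Σ t=0..2: t=0:+1/8640 t=1:−1/2304 t=2:+1/8640 = -7/34560; ⇒ 3j(5 3 6; 0 0 0)² = 7/429, sgn -1
I_A²/I_B² = (5/429)/(7/429) = 5/7

5/7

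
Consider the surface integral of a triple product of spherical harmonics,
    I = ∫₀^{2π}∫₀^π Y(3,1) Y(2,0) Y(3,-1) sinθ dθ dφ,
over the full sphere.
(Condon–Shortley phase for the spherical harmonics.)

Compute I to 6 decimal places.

-0.126157

m-sum 0 ✓  L=8 even ✓  1≤3≤5 ✓
Π(2lᵢ+1) = 7×5×7 = 245
triangle coeff Δ(3,2,3) = 1/3780
Σ_t [0,2]: t=0:+1/24 t=1:−1/4 t=2:+1/24 = -1/6
(3j)²=4/105 [(3 2 3; 0 0 0)], sign=+1
Σ_t [0,2]: t=0:+1/16 t=1:−1/6 t=2:+1/96 = -3/32
(3j)²=3/140 [(3 2 3; 1 0 -1)], sign=-1
⇒ 4πI² = 1/5
I = (-1)√(1/5/(4π)) = -0.12615663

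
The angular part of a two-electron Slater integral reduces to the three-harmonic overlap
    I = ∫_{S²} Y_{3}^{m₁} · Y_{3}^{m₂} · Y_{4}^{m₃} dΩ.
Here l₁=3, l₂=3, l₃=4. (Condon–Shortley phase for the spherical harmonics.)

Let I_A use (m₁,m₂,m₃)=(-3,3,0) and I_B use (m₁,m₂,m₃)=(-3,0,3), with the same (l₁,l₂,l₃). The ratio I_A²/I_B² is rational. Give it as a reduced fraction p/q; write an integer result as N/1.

1/7

Same 3,3,4: normalisation and zero-m 3j drop out of the ratio.
A: Δ: 2! 4! 4! / 11! → 1/34650; sum: t=2:+1/1152 = 1/1152; 3j²(3 3 4; -3 3 0) = Δ·Π!·Σ² = 1/154  (sign +1)
B: Δ: 2! 4! 4! / 11! → 1/34650; sum: t=2:+1/288 = 1/288; 3j²(3 3 4; -3 0 3) = Δ·Π!·Σ² = 1/22  (sign -1)
I_A²/I_B² = (1/154)/(1/22) = 1/7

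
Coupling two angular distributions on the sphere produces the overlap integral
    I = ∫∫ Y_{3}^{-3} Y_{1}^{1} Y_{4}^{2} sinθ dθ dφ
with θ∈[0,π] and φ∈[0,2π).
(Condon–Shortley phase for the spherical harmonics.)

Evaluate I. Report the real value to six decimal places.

0.061558

Rules hold: Σm=0, L=8 even, 2≤4≤4.
N = 7·3·9 = 189
Δ = 0!·6!·2!/9! = 1/252
Racah Σ t=0..0: t=0:+1/36 = 1/36
⇒ 3j(3 1 4; 0 0 0)² = 4/63, sgn +1
Racah Σ t=0..0: t=0:+1/1440 = 1/1440
⇒ 3j(3 1 4; -3 1 2)² = 1/252, sgn +1
4πI² = N·(3j₀)²·(3jₘ)² = 1/21
I = +1·√(0.047619/4π) = 0.06155813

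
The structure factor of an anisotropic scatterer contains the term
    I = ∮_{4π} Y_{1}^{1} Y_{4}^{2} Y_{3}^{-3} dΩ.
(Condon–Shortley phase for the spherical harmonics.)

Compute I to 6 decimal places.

0.061558

m-sum 0 ✓  L=8 even ✓  3≤3≤5 ✓
Π(2lᵢ+1) = 3×9×7 = 189
triangle coeff Δ(1,4,3) = 1/252
Σ_t [1,1]: t=1:−1/36 = -1/36
(3j)²=4/63 [(1 4 3; 0 0 0)], sign=+1
Σ_t [0,0]: t=0:+1/1440 = 1/1440
(3j)²=1/252 [(1 4 3; 1 2 -3)], sign=+1
⇒ 4πI² = 1/21
I = (+1)√(1/21/(4π)) = 0.06155813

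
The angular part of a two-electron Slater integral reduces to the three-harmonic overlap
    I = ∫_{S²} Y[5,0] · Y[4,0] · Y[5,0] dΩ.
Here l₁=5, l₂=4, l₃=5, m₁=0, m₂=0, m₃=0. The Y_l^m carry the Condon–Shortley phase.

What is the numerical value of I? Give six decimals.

0.130198

Rules hold: Σm=0, L=14 even, 1≤5≤9.
N = 11·9·11 = 1089
Δ = 4!·6!·4!/15! = 1/3153150
Racah Σ t=0..4: t=0:+1/69120 t=1:−1/1728 t=2:+1/576 t=3:−1/1728 t=4:+1/69120 = 7/11520
⇒ 3j(5 4 5; 0 0 0)² = 2/143, sgn -1
(m-triple is (0,0,0) — same symbol as above.)
4πI² = N·(3j₀)²·(3jₘ)² = 36/169
I = +1·√(0.213018/4π) = 0.13019760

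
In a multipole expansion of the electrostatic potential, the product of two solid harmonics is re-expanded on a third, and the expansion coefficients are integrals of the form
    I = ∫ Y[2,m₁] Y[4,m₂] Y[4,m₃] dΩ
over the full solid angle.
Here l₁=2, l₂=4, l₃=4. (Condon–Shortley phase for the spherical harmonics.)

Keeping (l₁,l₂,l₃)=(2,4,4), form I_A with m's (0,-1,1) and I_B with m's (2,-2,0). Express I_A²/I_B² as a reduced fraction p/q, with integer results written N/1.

289/540

Shared (l₁,l₂,l₃)=(2,4,4): N and (l;000)² cancel in I_A²/I_B².
A: Δ = 2!·2!·6!/11! = 1/13860; Racah Σ t=0..2: t=0:+1/144 t=1:−1/48 t=2:+1/480 = -17/1440; ⇒ 3j(2 4 4; 0 -1 1)² = 289/13860, sgn +1
B: Δ = 2!·2!·6!/11! = 1/13860; Racah Σ t=0..0: t=0:+1/192 = 1/192; ⇒ 3j(2 4 4; 2 -2 0)² = 3/77, sgn +1
I_A²/I_B² = (289/13860)/(3/77) = 289/540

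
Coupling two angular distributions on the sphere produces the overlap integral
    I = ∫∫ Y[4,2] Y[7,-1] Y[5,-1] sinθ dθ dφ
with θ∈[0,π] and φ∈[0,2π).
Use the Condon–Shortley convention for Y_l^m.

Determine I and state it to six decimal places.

0.093380

Rules hold: Σm=0, L=16 even, 3≤5≤11.
N = 9·15·11 = 1485
Δ = 6!·2!·8!/17! = 1/6126120
Racah Σ t=2..4: t=2:+1/69120 t=3:−1/20736 t=4:+1/69120 = -1/51840
⇒ 3j(4 7 5; 0 0 0)² = 280/21879, sgn +1
Racah Σ t=0..2: t=0:+1/2073600 t=1:−1/86400 t=2:+1/55296 = 29/4147200
⇒ 3j(4 7 5; 2 -1 -1)² = 841/145860, sgn +1
4πI² = N·(3j₀)²·(3jₘ)² = 58870/537251
I = +1·√(0.109576/4π) = 0.09337991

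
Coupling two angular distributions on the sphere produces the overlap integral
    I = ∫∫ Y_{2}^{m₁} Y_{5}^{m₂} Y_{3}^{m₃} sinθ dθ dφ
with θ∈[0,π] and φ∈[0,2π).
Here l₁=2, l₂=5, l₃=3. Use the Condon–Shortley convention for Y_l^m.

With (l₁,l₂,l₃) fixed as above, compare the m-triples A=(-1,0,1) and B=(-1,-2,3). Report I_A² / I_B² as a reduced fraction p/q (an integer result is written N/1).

l's match ⇒ only the (l;m) 3-j factors differ between A and B.
A: triangle coeff Δ(2,5,3) = 1/2310; Σ_t [3,3]: t=3:−1/288 = -1/288; (3j)²=5/231 [(2 5 3; -1 0 1)], sign=-1
B: triangle coeff Δ(2,5,3) = 1/2310; Σ_t [3,3]: t=3:−1/4320 = -1/4320; (3j)²=1/330 [(2 5 3; -1 -2 3)], sign=-1
I_A²/I_B² = (5/231)/(1/330) = 50/7

50/7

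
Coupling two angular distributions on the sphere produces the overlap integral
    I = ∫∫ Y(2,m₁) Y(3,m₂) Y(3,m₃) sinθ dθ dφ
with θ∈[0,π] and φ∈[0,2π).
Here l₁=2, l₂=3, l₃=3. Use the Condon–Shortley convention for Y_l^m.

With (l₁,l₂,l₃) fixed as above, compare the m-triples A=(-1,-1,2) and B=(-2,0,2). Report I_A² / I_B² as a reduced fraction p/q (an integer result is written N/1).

3/4

Same 2,3,3: normalisation and zero-m 3j drop out of the ratio.
A: Δ: 2! 2! 4! / 9! → 1/3780; sum: t=1:−1/12 t=2:+1/48 = -1/16; 3j²(2 3 3; -1 -1 2) = Δ·Π!·Σ² = 1/28  (sign +1)
B: Δ: 2! 2! 4! / 9! → 1/3780; sum: t=2:+1/24 = 1/24; 3j²(2 3 3; -2 0 2) = Δ·Π!·Σ² = 1/21  (sign -1)
I_A²/I_B² = (1/28)/(1/21) = 3/4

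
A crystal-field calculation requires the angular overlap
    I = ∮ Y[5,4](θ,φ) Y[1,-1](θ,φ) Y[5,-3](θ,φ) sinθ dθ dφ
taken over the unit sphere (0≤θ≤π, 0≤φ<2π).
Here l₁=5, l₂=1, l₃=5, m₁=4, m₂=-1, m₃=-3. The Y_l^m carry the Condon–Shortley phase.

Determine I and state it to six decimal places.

0.000000

l₁+l₂+l₃=11 is odd: 3j(l;000)=0 ⇒ I=0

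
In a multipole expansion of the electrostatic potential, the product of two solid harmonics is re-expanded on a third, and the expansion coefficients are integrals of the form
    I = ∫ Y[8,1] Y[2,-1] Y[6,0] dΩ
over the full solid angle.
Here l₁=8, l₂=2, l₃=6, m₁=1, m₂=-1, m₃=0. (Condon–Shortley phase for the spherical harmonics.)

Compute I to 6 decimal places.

Rules hold: Σm=0, L=16 even, 6≤6≤10.
N = 17·5·13 = 1105
Δ = 4!·12!·0!/17! = 1/30940
Racah Σ t=2..2: t=2:+1/2073600 = 1/2073600
⇒ 3j(8 2 6; 0 0 0)² = 28/1105, sgn +1
Racah Σ t=1..1: t=1:−1/3110400 = -1/3110400
⇒ 3j(8 2 6; 1 -1 0)² = 21/1105, sgn -1
4πI² = N·(3j₀)²·(3jₘ)² = 588/1105
I = -1·√(0.532127/4π) = -0.20577973

-0.205780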